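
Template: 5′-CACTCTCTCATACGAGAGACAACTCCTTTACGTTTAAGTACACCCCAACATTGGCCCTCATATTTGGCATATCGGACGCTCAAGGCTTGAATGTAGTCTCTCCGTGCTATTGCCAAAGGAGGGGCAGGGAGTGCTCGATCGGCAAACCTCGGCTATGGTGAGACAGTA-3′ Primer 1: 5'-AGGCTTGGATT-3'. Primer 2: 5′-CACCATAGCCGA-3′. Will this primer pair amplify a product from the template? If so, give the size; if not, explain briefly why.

No product — primer 1 has no binding site in the template.

Primer 1 (AGGCTTGGATT) does not match the top strand, and its reverse complement AATCCAAGCCT does not match either.
With no annealing site for primer 1, no amplification occurs.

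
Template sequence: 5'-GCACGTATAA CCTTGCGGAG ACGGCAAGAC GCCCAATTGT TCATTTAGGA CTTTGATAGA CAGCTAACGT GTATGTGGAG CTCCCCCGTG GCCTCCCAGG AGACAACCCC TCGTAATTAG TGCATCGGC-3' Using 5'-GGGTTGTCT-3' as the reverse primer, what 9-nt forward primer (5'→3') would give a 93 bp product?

The reverse primer's reverse complement AGACAACCC matches the template at positions 101–109, so the product ends at position 109.
A 93 bp product then starts at position 109 − 93 + 1 = 17.
The forward primer is identical to the top strand there: GGAGACGGC.

5'-GGAGACGGC-3'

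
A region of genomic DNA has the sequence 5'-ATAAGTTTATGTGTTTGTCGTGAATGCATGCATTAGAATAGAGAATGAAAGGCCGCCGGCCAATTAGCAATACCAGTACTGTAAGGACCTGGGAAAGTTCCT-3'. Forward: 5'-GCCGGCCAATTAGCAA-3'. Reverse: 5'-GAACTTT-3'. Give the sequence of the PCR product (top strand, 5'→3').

Scanning the template, GCCGGCCAATTAGCAA occurs at positions 55–70; this primer anneals to the bottom strand there with its 3' end pointing downstream.
Reverse complement of the reverse primer: AAAGTTC. This occurs on the top strand at positions 94–100.
The product is the template from position 55 through 100 (46 bp).

5'-GCCGGCCAATTAGCAATACCAGTACTGTAAGGACCTGGGAAAGTTC-3'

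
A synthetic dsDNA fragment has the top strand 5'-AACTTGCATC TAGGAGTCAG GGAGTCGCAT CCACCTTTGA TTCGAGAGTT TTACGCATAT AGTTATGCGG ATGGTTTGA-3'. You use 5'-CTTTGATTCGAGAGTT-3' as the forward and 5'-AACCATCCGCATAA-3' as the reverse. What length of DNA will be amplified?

42 bp

Scanning the template, CTTTGATTCGAGAGTT occurs at positions 35–50; this primer anneals to the bottom strand there with its 3' end pointing downstream.
Taking the reverse complement of AACCATCCGCATAA gives TTATGCGGATGGTT, found at positions 63–76 on the template; the primer anneals here to the top strand with its 3' end pointing upstream.
Product length = (reverse-primer end) − (forward-primer start) + 1 = 76 − 35 + 1 = 42 bp.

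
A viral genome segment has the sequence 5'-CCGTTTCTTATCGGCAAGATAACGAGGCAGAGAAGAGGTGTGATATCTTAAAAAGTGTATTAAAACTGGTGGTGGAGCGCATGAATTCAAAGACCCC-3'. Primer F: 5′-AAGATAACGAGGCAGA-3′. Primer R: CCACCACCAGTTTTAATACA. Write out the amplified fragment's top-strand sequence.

5'-AAGATAACGAGGCAGAGAAGAGGTGTGATATCTTAAAAAGTGTATTAAAACTGGTGGTGG-3'

Forward primer AAGATAACGAGGCAGA is found on the top strand at positions 16–31.
Reverse complement of the reverse primer: TGTATTAAAACTGGTGGTGG. This occurs on the top strand at positions 56–75.
The product is the template from position 16 through 75 (60 bp).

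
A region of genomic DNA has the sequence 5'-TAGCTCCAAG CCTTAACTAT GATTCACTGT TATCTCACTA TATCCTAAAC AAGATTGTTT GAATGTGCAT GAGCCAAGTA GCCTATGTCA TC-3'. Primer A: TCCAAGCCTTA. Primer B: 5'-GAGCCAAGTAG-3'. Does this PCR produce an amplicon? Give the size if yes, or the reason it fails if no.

Primer A (TCCAAGCCTTA) matches the top strand at positions 5–15 (3' end points downstream).
Primer B (GAGCCAAGTAG) also matches the top strand directly, at positions 71–81 — its reverse complement CTACTTGGCTC is not present.
Both primers anneal to the bottom strand with 3' ends pointing the same way, so neither can prime synthesis back toward the other.

No product — both primers anneal to the same strand and extend in the same direction.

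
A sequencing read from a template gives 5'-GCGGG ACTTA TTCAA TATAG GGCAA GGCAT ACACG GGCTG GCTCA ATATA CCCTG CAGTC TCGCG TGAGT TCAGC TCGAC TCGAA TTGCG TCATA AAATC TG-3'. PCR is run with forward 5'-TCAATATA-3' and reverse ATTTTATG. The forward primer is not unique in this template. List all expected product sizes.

The forward primer TCAATATA matches the top strand at positions 12–19, 43–50.
The reverse primer's reverse complement is CATAAAAT, matching at positions 92–99.
Each forward site pairs with the reverse site to give a product ending at position 99: sizes 88, 57 bp.

88 bp, 57 bp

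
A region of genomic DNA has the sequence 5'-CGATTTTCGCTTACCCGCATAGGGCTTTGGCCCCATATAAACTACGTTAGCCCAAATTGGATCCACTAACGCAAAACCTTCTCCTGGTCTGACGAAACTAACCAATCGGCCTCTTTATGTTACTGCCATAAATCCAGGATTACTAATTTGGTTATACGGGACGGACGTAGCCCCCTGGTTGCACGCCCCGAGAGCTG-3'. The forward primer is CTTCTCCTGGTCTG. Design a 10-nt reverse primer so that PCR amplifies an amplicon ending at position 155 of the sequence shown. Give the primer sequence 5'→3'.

5'-ATAACCAAAT-3'

The forward primer binds at positions 78–91; the product's 3' end on the top strand is position 155.
The reverse primer anneals to the top strand over positions 146–155, i.e. to ATTTGGTTAT.
Its sequence written 5'→3' is the reverse complement: ATAACCAAAT.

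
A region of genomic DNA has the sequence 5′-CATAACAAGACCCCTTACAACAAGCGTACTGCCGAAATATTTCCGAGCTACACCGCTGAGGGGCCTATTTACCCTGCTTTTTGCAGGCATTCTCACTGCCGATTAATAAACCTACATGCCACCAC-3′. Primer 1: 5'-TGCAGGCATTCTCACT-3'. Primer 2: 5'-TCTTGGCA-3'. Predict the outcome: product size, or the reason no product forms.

Primer 2 (TCTTGGCA) does not match the top strand, and its reverse complement TGCCAAGA does not match either.
With no annealing site for primer 2, no amplification occurs.

No product — primer 2 has no binding site in the template.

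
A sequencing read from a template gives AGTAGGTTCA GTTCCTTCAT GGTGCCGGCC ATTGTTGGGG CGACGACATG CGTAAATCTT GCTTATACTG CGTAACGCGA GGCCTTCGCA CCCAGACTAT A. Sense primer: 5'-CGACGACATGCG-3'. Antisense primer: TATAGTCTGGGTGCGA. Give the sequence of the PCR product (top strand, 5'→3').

5'-CGACGACATGCGTAAATCTTGCTTATACTGCGTAACGCGAGGCCTTCGCACCCAGACTATA-3'

Scanning the template, CGACGACATGCG occurs at positions 41–52; this primer anneals to the bottom strand there with its 3' end pointing downstream.
Reverse complement of the reverse primer: TCGCACCCAGACTATA. This occurs on the top strand at positions 86–101.
The product is the template from position 41 through 101 (61 bp).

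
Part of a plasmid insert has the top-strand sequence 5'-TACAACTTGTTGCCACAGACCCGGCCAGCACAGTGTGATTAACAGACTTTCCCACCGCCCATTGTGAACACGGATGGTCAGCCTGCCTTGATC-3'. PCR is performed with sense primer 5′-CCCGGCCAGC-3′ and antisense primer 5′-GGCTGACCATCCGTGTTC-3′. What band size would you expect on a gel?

64 bp

Forward primer CCCGGCCAGC is found on the top strand at positions 20–29.
Reverse complement of the reverse primer: GAACACGGATGGTCAGCC. This occurs on the top strand at positions 66–83.
Product length = (reverse-primer end) − (forward-primer start) + 1 = 83 − 20 + 1 = 64 bp.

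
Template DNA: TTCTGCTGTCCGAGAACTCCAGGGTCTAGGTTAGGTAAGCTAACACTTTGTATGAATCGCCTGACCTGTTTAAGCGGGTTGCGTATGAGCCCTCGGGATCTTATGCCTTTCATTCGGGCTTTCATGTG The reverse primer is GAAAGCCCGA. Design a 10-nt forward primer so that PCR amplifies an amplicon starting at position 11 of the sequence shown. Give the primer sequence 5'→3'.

5'-CGAGAACTCC-3'

The reverse primer's reverse complement TCGGGCTTTC matches the template at positions 114–123; the product starts at position 11.
The forward primer is identical to the top strand over positions 11–20: CGAGAACTCC.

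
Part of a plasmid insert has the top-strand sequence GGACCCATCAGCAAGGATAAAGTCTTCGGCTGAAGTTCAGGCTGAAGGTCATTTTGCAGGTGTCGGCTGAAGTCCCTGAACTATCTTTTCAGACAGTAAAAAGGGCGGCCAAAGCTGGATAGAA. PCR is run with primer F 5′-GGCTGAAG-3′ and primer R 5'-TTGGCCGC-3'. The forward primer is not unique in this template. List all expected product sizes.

The forward primer GGCTGAAG matches the top strand at positions 28–35, 40–47, 65–72.
The reverse primer's reverse complement is GCGGCCAA, matching at positions 105–112.
Each forward site pairs with the reverse site to give a product ending at position 112: sizes 85, 73, 48 bp.

85 bp, 73 bp, 48 bp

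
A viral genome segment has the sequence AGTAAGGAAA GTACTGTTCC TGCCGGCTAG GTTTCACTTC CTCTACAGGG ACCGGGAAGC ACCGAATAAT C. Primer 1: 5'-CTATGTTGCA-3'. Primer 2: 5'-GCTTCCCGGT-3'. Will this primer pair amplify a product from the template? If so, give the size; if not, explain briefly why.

Primer 1 (CTATGTTGCA) does not match the top strand, and its reverse complement TGCAACATAG does not match either.
With no annealing site for primer 1, no amplification occurs.

No product — primer 1 has no binding site in the template.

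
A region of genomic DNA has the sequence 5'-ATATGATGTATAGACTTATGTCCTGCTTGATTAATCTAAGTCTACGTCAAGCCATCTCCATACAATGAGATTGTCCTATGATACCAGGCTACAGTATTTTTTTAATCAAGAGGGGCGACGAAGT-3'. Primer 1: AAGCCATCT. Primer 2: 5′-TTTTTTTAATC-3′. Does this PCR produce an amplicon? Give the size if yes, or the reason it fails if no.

Primer 1 (AAGCCATCT) matches the top strand at positions 49–57 (3' end points downstream).
Primer 2 (TTTTTTTAATC) also matches the top strand directly, at positions 97–107 — its reverse complement GATTAAAAAAA is not present.
Both primers anneal to the bottom strand with 3' ends pointing the same way, so neither can prime synthesis back toward the other.

No product — both primers anneal to the same strand and extend in the same direction.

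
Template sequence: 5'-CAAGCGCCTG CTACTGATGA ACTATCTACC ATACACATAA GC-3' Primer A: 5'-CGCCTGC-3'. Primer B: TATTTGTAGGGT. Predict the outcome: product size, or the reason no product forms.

Primer B (TATTTGTAGGGT) does not match the top strand, and its reverse complement ACCCTACAAATA does not match either.
With no annealing site for primer B, no amplification occurs.

No product — primer B has no binding site in the template.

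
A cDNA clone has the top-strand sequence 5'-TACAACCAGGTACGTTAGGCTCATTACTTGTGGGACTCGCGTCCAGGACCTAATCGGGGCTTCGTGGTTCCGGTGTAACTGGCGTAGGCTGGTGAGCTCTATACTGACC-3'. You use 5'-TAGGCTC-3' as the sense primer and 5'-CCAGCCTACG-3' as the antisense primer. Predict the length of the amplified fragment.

77 bp

Scanning the template, TAGGCTC occurs at positions 16–22; this primer anneals to the bottom strand there with its 3' end pointing downstream.
The reverse primer's reverse complement is CGTAGGCTGG, which matches the template at positions 83–92.
Amplicon spans positions 16–92: 77 bp.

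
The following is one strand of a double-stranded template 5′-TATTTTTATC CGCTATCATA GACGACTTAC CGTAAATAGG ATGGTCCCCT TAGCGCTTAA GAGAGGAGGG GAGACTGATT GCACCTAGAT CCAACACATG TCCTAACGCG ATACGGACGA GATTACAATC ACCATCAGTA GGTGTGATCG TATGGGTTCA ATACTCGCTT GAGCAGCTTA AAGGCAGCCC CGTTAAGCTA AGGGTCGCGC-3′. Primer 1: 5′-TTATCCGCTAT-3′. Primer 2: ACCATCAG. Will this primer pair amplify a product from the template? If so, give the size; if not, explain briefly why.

No product — both primers anneal to the same strand and extend in the same direction.

Primer 1 (TTATCCGCTAT) matches the top strand at positions 6–16 (3' end points downstream).
Primer 2 (ACCATCAG) also matches the top strand directly, at positions 131–138 — its reverse complement CTGATGGT is not present.
Both primers anneal to the bottom strand with 3' ends pointing the same way, so neither can prime synthesis back toward the other.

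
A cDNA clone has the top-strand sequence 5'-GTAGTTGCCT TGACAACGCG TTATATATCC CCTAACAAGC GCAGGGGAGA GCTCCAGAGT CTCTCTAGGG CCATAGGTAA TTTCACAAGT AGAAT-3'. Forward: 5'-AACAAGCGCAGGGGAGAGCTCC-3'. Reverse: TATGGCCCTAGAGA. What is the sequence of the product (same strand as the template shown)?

Forward primer AACAAGCGCAGGGGAGAGCTCC is found on the top strand at positions 34–55.
Reverse complement of the reverse primer: TCTCTAGGGCCATA. This occurs on the top strand at positions 62–75.
The product is the template from position 34 through 75 (42 bp).

5'-AACAAGCGCAGGGGAGAGCTCCAGAGTCTCTCTAGGGCCATA-3'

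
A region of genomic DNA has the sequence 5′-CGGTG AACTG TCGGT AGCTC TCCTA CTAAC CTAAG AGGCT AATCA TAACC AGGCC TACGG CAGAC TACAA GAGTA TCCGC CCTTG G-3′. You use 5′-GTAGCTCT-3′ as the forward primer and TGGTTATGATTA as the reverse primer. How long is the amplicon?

Forward primer GTAGCTCT is found on the top strand at positions 14–21.
Taking the reverse complement of TGGTTATGATTA gives TAATCATAACCA, found at positions 40–51 on the template; the primer anneals here to the top strand with its 3' end pointing upstream.
The product runs from position 14 to position 51, so its length is 51 − 14 + 1 = 38 bp.

38 bp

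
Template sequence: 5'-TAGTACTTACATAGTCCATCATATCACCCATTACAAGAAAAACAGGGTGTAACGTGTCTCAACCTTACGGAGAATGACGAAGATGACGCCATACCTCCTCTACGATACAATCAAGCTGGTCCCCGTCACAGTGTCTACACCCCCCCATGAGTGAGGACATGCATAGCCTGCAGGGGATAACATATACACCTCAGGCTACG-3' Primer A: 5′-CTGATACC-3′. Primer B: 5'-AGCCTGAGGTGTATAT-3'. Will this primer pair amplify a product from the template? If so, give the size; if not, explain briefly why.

Primer A (CTGATACC) does not match the top strand, and its reverse complement GGTATCAG does not match either.
With no annealing site for primer A, no amplification occurs.

No product — primer A has no binding site in the template.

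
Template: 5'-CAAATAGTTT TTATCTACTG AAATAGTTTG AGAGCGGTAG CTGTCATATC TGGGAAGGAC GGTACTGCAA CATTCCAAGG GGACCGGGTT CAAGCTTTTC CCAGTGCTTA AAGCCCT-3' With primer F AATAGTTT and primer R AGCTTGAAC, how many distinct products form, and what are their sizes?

Two products: 94 bp, 75 bp

The forward primer AATAGTTT matches the top strand at positions 3–10, 22–29.
The reverse primer's reverse complement is GTTCAAGCT, matching at positions 88–96.
Each forward site pairs with the reverse site to give a product ending at position 96: sizes 94, 75 bp.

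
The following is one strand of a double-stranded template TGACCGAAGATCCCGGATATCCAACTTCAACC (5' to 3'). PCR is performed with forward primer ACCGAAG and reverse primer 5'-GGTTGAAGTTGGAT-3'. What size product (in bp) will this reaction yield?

30 bp

Scanning the template, ACCGAAG occurs at positions 3–9; this primer anneals to the bottom strand there with its 3' end pointing downstream.
Taking the reverse complement of GGTTGAAGTTGGAT gives ATCCAACTTCAACC, found at positions 19–32 on the template; the primer anneals here to the top strand with its 3' end pointing upstream.
The product runs from position 3 to position 32, so its length is 32 − 3 + 1 = 30 bp.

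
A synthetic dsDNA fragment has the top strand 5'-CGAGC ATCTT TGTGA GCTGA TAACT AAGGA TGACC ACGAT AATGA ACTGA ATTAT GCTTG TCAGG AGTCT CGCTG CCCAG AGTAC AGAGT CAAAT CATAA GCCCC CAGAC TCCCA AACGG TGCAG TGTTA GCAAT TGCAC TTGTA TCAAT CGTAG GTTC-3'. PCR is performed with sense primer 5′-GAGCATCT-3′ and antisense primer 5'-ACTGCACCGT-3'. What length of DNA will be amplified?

Scanning the template, GAGCATCT occurs at positions 2–9; this primer anneals to the bottom strand there with its 3' end pointing downstream.
The reverse primer's reverse complement is ACGGTGCAGT, which matches the template at positions 117–126.
Product length = (reverse-primer end) − (forward-primer start) + 1 = 126 − 2 + 1 = 125 bp.

125 bp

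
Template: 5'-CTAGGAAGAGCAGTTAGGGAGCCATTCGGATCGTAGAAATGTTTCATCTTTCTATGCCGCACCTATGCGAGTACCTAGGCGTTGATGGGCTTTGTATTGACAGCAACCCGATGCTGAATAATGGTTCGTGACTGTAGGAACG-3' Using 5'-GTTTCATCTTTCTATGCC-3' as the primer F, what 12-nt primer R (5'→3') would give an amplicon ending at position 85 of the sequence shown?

The forward primer binds at positions 41–58; the product's 3' end on the top strand is position 85.
The reverse primer anneals to the top strand over positions 74–85, i.e. to CCTAGGCGTTGA.
Its sequence written 5'→3' is the reverse complement: TCAACGCCTAGG.

5'-TCAACGCCTAGG-3'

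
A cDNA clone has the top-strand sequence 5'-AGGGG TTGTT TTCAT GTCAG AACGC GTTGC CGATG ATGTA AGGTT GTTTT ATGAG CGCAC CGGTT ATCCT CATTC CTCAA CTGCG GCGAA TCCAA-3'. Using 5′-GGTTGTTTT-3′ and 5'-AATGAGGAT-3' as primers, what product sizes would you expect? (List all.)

The forward primer GGTTGTTTT matches the top strand at positions 4–12, 42–50.
The reverse primer's reverse complement is ATCCTCATT, matching at positions 66–74.
Each forward site pairs with the reverse site to give a product ending at position 74: sizes 71, 33 bp.

71 bp, 33 bp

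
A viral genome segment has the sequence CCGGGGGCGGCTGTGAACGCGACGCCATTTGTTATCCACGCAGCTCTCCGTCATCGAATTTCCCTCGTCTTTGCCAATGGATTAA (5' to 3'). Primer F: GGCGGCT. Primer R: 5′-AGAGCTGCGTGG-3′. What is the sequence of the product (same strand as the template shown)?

5'-GGCGGCTGTGAACGCGACGCCATTTGTTATCCACGCAGCTCT-3'

The forward primer matches the template at positions 6–12.
Taking the reverse complement of AGAGCTGCGTGG gives CCACGCAGCTCT, found at positions 36–47 on the template; the primer anneals here to the top strand with its 3' end pointing upstream.
The product is the template from position 6 through 47 (42 bp).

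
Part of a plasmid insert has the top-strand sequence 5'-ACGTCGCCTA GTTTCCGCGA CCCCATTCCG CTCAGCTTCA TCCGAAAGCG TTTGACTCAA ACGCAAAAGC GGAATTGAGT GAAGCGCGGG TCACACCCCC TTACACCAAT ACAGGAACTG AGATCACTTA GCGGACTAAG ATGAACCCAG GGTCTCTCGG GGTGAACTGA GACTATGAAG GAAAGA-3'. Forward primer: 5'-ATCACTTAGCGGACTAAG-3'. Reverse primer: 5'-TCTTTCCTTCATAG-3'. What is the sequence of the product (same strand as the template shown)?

5'-ATCACTTAGCGGACTAAGATGAACCCAGGGTCTCTCGGGGTGAACTGAGACTATGAAGGAAAGA-3'

Scanning the template, ATCACTTAGCGGACTAAG occurs at positions 123–140; this primer anneals to the bottom strand there with its 3' end pointing downstream.
Taking the reverse complement of TCTTTCCTTCATAG gives CTATGAAGGAAAGA, found at positions 173–186 on the template; the primer anneals here to the top strand with its 3' end pointing upstream.
The product is the template from position 123 through 186 (64 bp).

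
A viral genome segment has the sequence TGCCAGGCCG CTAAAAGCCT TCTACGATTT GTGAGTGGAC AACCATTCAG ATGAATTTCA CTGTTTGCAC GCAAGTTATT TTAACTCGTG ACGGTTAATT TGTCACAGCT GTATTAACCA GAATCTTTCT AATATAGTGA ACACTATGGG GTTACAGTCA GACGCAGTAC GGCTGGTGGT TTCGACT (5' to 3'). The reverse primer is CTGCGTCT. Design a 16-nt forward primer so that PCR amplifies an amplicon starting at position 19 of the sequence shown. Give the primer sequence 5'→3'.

5'-CTTCTACGATTTGTGA-3'

The reverse primer's reverse complement AGACGCAG matches the template at positions 160–167; the product starts at position 19.
The forward primer is identical to the top strand over positions 19–34: CTTCTACGATTTGTGA.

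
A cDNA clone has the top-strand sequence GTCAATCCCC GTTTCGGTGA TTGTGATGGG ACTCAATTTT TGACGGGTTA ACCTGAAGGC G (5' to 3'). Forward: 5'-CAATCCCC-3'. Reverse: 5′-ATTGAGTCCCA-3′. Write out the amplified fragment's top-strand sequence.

Forward primer CAATCCCC is found on the top strand at positions 3–10.
Taking the reverse complement of ATTGAGTCCCA gives TGGGACTCAAT, found at positions 27–37 on the template; the primer anneals here to the top strand with its 3' end pointing upstream.
The product is the template from position 3 through 37 (35 bp).

5'-CAATCCCCGTTTCGGTGATTGTGATGGGACTCAAT-3'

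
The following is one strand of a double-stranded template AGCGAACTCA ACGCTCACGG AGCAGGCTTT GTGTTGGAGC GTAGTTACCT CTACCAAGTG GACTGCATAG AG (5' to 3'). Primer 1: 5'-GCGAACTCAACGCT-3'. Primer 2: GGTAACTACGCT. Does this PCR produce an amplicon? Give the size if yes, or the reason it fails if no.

Primer 1 (GCGAACTCAACGCT) matches the top strand at positions 2–15; it acts as a forward primer.
Primer 2's reverse complement is AGCGTAGTTACC, matching the top strand at positions 38–49; it acts as a reverse primer.
The 3' ends face each other across positions 2–49, giving a 48 bp product.

Yes — a 48 bp product.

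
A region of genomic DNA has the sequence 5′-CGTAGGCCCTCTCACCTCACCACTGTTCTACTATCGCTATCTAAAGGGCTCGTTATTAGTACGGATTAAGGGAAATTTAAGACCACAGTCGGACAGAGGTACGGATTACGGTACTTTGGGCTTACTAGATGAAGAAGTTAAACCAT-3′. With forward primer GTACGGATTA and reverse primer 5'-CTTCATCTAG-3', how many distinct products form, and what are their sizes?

Two products: 76 bp, 36 bp

The forward primer GTACGGATTA matches the top strand at positions 59–68, 99–108.
The reverse primer's reverse complement is CTAGATGAAG, matching at positions 125–134.
Each forward site pairs with the reverse site to give a product ending at position 134: sizes 76, 36 bp.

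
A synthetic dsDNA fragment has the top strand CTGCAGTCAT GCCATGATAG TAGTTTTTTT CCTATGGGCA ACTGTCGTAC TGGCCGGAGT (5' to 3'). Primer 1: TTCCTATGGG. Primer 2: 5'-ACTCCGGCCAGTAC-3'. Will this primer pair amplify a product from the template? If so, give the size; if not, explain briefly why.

Primer 1 (TTCCTATGGG) matches the top strand at positions 29–38; it acts as a forward primer.
Primer 2's reverse complement is GTACTGGCCGGAGT, matching the top strand at positions 47–60; it acts as a reverse primer.
The 3' ends face each other across positions 29–60, giving a 32 bp product.

Yes — a 32 bp product.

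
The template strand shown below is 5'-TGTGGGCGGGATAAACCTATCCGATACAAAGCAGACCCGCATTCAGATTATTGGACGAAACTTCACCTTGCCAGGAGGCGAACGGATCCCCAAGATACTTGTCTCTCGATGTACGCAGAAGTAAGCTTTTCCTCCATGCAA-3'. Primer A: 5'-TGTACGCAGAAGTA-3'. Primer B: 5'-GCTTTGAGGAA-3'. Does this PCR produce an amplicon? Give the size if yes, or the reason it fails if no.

No product — primer B has no binding site in the template.

Primer B (GCTTTGAGGAA) does not match the top strand, and its reverse complement TTCCTCAAAGC does not match either.
With no annealing site for primer B, no amplification occurs.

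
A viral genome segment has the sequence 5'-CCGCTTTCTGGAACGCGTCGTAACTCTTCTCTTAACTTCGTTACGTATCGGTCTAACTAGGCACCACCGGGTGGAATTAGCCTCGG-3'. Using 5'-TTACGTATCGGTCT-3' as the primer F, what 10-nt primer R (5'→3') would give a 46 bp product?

5'-CCGAGGCTAA-3'

The forward primer binds at positions 41–54, so a 46 bp product ends at position 41 + 46 − 1 = 86.
The reverse primer anneals to the top strand over positions 77–86, i.e. to TTAGCCTCGG.
Its sequence written 5'→3' is the reverse complement: CCGAGGCTAA.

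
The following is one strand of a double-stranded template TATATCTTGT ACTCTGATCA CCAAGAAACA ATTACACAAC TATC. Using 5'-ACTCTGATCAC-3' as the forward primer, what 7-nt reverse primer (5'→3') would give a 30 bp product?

5'-GTTGTGT-3'

The forward primer binds at positions 11–21, so a 30 bp product ends at position 11 + 30 − 1 = 40.
The reverse primer anneals to the top strand over positions 34–40, i.e. to ACACAAC.
Its sequence written 5'→3' is the reverse complement: GTTGTGT.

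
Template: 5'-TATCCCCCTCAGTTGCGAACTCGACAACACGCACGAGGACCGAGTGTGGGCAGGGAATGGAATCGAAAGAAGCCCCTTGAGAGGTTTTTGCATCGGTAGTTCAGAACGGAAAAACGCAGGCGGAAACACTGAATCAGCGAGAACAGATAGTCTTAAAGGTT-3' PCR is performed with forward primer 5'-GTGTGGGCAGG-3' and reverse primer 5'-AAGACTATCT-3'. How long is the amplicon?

Scanning the template, GTGTGGGCAGG occurs at positions 44–54; this primer anneals to the bottom strand there with its 3' end pointing downstream.
Taking the reverse complement of AAGACTATCT gives AGATAGTCTT, found at positions 145–154 on the template; the primer anneals here to the top strand with its 3' end pointing upstream.
The product runs from position 44 to position 154, so its length is 154 − 44 + 1 = 111 bp.

111 bp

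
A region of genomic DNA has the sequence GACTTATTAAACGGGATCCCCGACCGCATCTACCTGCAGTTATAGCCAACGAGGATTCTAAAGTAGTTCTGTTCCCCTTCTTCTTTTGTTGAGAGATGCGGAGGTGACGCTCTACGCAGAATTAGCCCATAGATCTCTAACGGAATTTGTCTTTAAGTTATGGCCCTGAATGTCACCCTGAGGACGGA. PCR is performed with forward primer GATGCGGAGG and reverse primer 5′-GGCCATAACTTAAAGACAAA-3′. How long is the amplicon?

71 bp

Scanning the template, GATGCGGAGG occurs at positions 95–104; this primer anneals to the bottom strand there with its 3' end pointing downstream.
Taking the reverse complement of GGCCATAACTTAAAGACAAA gives TTTGTCTTTAAGTTATGGCC, found at positions 146–165 on the template; the primer anneals here to the top strand with its 3' end pointing upstream.
The product runs from position 95 to position 165, so its length is 165 − 95 + 1 = 71 bp.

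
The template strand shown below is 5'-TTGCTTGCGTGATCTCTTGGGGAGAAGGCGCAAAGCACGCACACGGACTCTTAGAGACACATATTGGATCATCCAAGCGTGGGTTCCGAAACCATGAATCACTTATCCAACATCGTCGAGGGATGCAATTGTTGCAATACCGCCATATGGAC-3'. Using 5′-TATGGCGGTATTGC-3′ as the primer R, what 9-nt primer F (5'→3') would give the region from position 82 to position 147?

The reverse primer's reverse complement GCAATACCGCCATA matches the template at positions 134–147; the product starts at position 82.
The forward primer is identical to the top strand over positions 82–90: GGTTCCGAA.

5'-GGTTCCGAA-3'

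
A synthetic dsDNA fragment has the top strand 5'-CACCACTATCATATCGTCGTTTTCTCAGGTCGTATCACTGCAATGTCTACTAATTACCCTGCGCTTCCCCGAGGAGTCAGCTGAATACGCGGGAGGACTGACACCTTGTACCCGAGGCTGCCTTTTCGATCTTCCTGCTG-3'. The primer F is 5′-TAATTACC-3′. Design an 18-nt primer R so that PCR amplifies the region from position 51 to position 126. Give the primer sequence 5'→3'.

The product's 3' end on the top strand is position 126.
The reverse primer anneals to the top strand over positions 109–126, i.e. to TACCCGAGGCTGCCTTTT.
Its sequence written 5'→3' is the reverse complement: AAAAGGCAGCCTCGGGTA.

5'-AAAAGGCAGCCTCGGGTA-3'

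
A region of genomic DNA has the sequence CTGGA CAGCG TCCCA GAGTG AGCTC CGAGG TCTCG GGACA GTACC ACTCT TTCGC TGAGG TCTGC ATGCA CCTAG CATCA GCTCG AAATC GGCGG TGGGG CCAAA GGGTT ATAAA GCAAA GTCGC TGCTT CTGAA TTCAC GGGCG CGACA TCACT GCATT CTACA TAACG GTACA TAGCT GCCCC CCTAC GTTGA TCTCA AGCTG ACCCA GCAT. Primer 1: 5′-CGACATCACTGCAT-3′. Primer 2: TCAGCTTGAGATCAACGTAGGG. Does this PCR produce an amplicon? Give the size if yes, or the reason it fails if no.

Yes — a 61 bp product.

Primer 1 (CGACATCACTGCAT) matches the top strand at positions 146–159; it acts as a forward primer.
Primer 2's reverse complement is CCCTACGTTGATCTCAAGCTGA, matching the top strand at positions 185–206; it acts as a reverse primer.
The 3' ends face each other across positions 146–206, giving a 61 bp product.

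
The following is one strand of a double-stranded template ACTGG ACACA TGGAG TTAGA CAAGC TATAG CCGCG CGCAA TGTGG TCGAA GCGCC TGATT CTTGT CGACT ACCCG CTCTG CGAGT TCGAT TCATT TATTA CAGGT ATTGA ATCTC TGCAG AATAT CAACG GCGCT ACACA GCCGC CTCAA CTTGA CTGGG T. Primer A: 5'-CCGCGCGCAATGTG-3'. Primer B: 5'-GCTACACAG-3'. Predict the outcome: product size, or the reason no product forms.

No product — both primers anneal to the same strand and extend in the same direction.

Primer A (CCGCGCGCAATGTG) matches the top strand at positions 31–44 (3' end points downstream).
Primer B (GCTACACAG) also matches the top strand directly, at positions 133–141 — its reverse complement CTGTGTAGC is not present.
Both primers anneal to the bottom strand with 3' ends pointing the same way, so neither can prime synthesis back toward the other.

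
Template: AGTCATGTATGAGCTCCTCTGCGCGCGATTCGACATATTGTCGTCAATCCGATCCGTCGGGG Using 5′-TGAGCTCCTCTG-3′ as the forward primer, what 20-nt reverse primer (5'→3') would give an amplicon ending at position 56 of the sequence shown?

5'-CGGATCGGATTGACGACAAT-3'

The forward primer binds at positions 10–21; the product's 3' end on the top strand is position 56.
The reverse primer anneals to the top strand over positions 37–56, i.e. to ATTGTCGTCAATCCGATCCG.
Its sequence written 5'→3' is the reverse complement: CGGATCGGATTGACGACAAT.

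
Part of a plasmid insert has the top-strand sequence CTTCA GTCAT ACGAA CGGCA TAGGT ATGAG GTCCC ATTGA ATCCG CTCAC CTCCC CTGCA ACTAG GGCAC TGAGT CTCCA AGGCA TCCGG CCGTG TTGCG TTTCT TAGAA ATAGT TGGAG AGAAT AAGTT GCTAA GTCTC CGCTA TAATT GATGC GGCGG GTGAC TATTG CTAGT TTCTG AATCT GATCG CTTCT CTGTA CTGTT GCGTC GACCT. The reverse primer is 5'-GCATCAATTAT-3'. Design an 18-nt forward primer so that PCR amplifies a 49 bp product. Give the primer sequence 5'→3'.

5'-AGAAATAGTTGGAGAGAA-3'

The reverse primer's reverse complement ATAATTGATGC matches the template at positions 145–155, so the product ends at position 155.
A 49 bp product then starts at position 155 − 49 + 1 = 107.
The forward primer is identical to the top strand there: AGAAATAGTTGGAGAGAA.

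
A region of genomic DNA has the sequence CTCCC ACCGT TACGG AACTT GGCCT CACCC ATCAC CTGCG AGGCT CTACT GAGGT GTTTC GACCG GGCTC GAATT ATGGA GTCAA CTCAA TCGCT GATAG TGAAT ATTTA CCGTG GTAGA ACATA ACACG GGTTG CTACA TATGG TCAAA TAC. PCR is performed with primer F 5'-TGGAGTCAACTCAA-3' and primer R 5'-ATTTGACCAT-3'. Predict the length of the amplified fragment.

75 bp

Forward primer TGGAGTCAACTCAA is found on the top strand at positions 77–90.
Reverse complement of the reverse primer: ATGGTCAAAT. This occurs on the top strand at positions 142–151.
Amplicon spans positions 77–151: 75 bp.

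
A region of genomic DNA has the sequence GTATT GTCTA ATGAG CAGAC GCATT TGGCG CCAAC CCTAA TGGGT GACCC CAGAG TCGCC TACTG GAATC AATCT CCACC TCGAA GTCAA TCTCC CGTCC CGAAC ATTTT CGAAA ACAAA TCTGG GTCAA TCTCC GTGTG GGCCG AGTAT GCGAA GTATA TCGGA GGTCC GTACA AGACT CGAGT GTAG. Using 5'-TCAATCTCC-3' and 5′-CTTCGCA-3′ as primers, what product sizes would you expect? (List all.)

88 bp, 70 bp, 30 bp

The forward primer TCAATCTCC matches the top strand at positions 69–77, 87–95, 127–135.
The reverse primer's reverse complement is TGCGAAG, matching at positions 150–156.
Each forward site pairs with the reverse site to give a product ending at position 156: sizes 88, 70, 30 bp.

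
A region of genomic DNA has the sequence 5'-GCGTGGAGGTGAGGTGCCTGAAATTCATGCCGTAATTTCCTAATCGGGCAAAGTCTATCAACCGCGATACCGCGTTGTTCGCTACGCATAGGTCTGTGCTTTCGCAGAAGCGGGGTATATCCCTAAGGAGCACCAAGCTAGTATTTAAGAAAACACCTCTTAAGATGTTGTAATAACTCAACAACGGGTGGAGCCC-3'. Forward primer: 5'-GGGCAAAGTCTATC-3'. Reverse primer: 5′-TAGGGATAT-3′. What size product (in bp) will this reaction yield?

80 bp

The forward primer matches the template at positions 46–59.
Reverse complement of the reverse primer: ATATCCCTA. This occurs on the top strand at positions 117–125.
Amplicon spans positions 46–125: 80 bp.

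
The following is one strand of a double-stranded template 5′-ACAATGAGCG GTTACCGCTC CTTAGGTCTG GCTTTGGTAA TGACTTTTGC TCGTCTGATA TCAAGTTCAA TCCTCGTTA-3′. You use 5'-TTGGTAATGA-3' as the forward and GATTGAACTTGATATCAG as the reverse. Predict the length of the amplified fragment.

39 bp

Forward primer TTGGTAATGA is found on the top strand at positions 34–43.
Taking the reverse complement of GATTGAACTTGATATCAG gives CTGATATCAAGTTCAATC, found at positions 55–72 on the template; the primer anneals here to the top strand with its 3' end pointing upstream.
The product runs from position 34 to position 72, so its length is 72 − 34 + 1 = 39 bp.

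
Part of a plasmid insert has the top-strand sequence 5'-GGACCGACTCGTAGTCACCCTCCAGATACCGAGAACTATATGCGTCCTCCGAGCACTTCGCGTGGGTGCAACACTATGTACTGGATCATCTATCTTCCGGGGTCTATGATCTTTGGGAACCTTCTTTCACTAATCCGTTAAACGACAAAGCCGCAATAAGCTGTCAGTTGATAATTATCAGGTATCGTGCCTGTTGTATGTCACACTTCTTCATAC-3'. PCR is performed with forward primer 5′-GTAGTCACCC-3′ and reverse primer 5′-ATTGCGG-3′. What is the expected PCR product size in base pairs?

147 bp

The forward primer matches the template at positions 11–20.
Taking the reverse complement of ATTGCGG gives CCGCAAT, found at positions 151–157 on the template; the primer anneals here to the top strand with its 3' end pointing upstream.
The product runs from position 11 to position 157, so its length is 157 − 11 + 1 = 147 bp.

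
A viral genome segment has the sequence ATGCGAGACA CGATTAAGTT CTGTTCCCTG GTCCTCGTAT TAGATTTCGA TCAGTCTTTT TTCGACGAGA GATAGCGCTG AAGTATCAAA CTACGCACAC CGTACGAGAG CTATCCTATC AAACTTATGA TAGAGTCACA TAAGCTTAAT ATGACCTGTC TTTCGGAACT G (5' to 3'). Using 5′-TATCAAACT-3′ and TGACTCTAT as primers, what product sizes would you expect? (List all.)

55 bp, 22 bp

The forward primer TATCAAACT matches the top strand at positions 84–92, 117–125.
The reverse primer's reverse complement is ATAGAGTCA, matching at positions 130–138.
Each forward site pairs with the reverse site to give a product ending at position 138: sizes 55, 22 bp.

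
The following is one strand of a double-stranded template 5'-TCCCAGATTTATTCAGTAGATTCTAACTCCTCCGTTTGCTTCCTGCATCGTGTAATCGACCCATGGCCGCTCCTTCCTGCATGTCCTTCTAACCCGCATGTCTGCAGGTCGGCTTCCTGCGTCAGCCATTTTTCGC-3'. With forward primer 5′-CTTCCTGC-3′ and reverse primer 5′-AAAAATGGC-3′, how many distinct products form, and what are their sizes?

Three products: 95 bp, 61 bp, 21 bp

The forward primer CTTCCTGC matches the top strand at positions 39–46, 73–80, 113–120.
The reverse primer's reverse complement is GCCATTTTT, matching at positions 125–133.
Each forward site pairs with the reverse site to give a product ending at position 133: sizes 95, 61, 21 bp.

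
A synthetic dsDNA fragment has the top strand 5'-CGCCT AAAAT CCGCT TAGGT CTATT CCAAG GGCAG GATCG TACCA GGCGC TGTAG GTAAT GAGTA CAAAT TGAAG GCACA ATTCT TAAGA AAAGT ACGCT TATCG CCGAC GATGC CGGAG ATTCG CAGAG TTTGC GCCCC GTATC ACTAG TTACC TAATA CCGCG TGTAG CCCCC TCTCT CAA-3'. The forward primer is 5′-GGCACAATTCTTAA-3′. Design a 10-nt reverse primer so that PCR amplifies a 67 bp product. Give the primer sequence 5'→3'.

5'-CGGGGCGCAA-3'

The forward primer binds at positions 75–88, so a 67 bp product ends at position 75 + 67 − 1 = 141.
The reverse primer anneals to the top strand over positions 132–141, i.e. to TTGCGCCCCG.
Its sequence written 5'→3' is the reverse complement: CGGGGCGCAA.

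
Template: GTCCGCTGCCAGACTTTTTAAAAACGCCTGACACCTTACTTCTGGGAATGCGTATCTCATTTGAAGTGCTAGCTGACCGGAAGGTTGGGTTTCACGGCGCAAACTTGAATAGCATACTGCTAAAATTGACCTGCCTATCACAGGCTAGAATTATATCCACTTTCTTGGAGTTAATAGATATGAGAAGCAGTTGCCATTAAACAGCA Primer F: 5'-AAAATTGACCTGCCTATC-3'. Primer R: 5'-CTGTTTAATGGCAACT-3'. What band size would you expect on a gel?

83 bp

Scanning the template, AAAATTGACCTGCCTATC occurs at positions 122–139; this primer anneals to the bottom strand there with its 3' end pointing downstream.
The reverse primer's reverse complement is AGTTGCCATTAAACAG, which matches the template at positions 189–204.
Product length = (reverse-primer end) − (forward-primer start) + 1 = 204 − 122 + 1 = 83 bp.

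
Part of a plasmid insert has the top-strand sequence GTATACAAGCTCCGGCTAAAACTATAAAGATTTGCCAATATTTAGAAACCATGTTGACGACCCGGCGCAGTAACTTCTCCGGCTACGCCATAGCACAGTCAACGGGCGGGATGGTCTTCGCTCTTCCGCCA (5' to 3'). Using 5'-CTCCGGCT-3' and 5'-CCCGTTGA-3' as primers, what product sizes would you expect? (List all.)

97 bp, 30 bp

The forward primer CTCCGGCT matches the top strand at positions 10–17, 77–84.
The reverse primer's reverse complement is TCAACGGG, matching at positions 99–106.
Each forward site pairs with the reverse site to give a product ending at position 106: sizes 97, 30 bp.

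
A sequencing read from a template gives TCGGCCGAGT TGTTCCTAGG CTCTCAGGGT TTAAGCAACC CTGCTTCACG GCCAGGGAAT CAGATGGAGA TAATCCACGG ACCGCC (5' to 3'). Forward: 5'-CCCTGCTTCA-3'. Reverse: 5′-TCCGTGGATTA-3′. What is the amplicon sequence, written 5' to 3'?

Forward primer CCCTGCTTCA is found on the top strand at positions 39–48.
The reverse primer's reverse complement is TAATCCACGGA, which matches the template at positions 71–81.
The product is the template from position 39 through 81 (43 bp).

5'-CCCTGCTTCACGGCCAGGGAATCAGATGGAGATAATCCACGGA-3'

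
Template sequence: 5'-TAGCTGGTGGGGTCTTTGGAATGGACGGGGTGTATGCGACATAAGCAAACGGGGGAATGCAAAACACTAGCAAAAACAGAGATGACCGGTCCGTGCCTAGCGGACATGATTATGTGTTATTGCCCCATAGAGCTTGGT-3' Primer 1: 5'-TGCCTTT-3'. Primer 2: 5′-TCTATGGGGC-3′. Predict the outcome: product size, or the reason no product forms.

No product — primer 1 has no binding site in the template.

Primer 1 (TGCCTTT) does not match the top strand, and its reverse complement AAAGGCA does not match either.
With no annealing site for primer 1, no amplification occurs.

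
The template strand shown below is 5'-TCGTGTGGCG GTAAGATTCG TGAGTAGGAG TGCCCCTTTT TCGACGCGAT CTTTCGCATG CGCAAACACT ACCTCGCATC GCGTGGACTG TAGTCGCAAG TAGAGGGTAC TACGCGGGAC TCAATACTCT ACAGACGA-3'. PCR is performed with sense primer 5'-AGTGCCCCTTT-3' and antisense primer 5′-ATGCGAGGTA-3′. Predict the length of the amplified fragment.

51 bp

Forward primer AGTGCCCCTTT is found on the top strand at positions 29–39.
The reverse primer's reverse complement is TACCTCGCAT, which matches the template at positions 70–79.
Product length = (reverse-primer end) − (forward-primer start) + 1 = 79 − 29 + 1 = 51 bp.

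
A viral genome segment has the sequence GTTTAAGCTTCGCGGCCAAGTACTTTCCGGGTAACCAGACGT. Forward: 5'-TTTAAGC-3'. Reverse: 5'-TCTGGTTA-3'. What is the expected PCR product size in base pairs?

38 bp

The forward primer matches the template at positions 2–8.
The reverse primer's reverse complement is TAACCAGA, which matches the template at positions 32–39.
Amplicon spans positions 2–39: 38 bp.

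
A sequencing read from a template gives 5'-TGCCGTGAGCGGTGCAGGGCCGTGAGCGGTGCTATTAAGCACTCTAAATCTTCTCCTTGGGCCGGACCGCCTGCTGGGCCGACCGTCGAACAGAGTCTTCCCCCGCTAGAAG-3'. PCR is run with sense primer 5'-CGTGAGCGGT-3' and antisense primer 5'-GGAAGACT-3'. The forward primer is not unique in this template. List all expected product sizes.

98 bp, 81 bp

The forward primer CGTGAGCGGT matches the top strand at positions 4–13, 21–30.
The reverse primer's reverse complement is AGTCTTCC, matching at positions 94–101.
Each forward site pairs with the reverse site to give a product ending at position 101: sizes 98, 81 bp.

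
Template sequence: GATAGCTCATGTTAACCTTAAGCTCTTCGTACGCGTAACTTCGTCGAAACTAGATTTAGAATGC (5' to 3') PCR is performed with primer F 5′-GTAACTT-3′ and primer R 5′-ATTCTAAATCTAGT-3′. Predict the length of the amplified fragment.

28 bp

The forward primer matches the template at positions 35–41.
Reverse complement of the reverse primer: ACTAGATTTAGAAT. This occurs on the top strand at positions 49–62.
Product length = (reverse-primer end) − (forward-primer start) + 1 = 62 − 35 + 1 = 28 bp.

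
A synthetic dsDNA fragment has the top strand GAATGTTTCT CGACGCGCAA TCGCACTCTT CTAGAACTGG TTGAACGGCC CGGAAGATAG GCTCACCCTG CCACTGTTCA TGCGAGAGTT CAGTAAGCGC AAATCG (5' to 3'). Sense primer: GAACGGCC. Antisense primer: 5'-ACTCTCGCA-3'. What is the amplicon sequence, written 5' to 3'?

Forward primer GAACGGCC is found on the top strand at positions 43–50.
The reverse primer's reverse complement is TGCGAGAGT, which matches the template at positions 81–89.
The product is the template from position 43 through 89 (47 bp).

5'-GAACGGCCCGGAAGATAGGCTCACCCTGCCACTGTTCATGCGAGAGT-3'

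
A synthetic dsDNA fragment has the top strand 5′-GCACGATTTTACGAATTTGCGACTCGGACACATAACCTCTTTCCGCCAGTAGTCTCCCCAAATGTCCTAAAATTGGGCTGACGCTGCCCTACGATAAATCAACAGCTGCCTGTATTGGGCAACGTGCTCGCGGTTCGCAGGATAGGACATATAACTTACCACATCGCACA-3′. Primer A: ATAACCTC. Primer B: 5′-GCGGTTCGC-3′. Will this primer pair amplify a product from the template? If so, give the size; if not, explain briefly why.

Primer A (ATAACCTC) matches the top strand at positions 32–39 (3' end points downstream).
Primer B (GCGGTTCGC) also matches the top strand directly, at positions 130–138 — its reverse complement GCGAACCGC is not present.
Both primers anneal to the bottom strand with 3' ends pointing the same way, so neither can prime synthesis back toward the other.

No product — both primers anneal to the same strand and extend in the same direction.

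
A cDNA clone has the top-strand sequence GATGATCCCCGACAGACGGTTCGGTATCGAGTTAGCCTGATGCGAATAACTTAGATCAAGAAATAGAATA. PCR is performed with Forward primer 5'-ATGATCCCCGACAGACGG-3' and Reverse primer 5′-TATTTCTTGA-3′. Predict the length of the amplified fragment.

Forward primer ATGATCCCCGACAGACGG is found on the top strand at positions 2–19.
Taking the reverse complement of TATTTCTTGA gives TCAAGAAATA, found at positions 56–65 on the template; the primer anneals here to the top strand with its 3' end pointing upstream.
Amplicon spans positions 2–65: 64 bp.

64 bp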